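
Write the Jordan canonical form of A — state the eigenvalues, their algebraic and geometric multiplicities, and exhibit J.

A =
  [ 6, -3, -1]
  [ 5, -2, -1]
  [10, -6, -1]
J_2(1) ⊕ J_1(1)

The characteristic polynomial is
  det(x·I − A) = x^3 - 3*x^2 + 3*x - 1 = (x - 1)^3

Eigenvalues and multiplicities (the geometric multiplicity of λ is n − rank(A − λI), which equals the number of Jordan blocks for λ):
  λ = 1: algebraic multiplicity = 3, geometric multiplicity = 2

Determining the block sizes for each eigenvalue:
  λ = 1: 2 blocks summing to 3 forces exactly one block of size 2 and the rest size 1 → block sizes [2, 1]

Assembling the blocks gives a Jordan form
J =
  [1, 1, 0]
  [0, 1, 0]
  [0, 0, 1]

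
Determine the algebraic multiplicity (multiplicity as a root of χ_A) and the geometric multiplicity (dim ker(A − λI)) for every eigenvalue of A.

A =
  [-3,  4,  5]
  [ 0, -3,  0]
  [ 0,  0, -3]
λ = -3: alg = 3, geom = 2

Step 1 — factor the characteristic polynomial to read off the algebraic multiplicities:
  χ_A(x) = (x + 3)^3

Step 2 — compute geometric multiplicities via the rank-nullity identity g(λ) = n − rank(A − λI):
  rank(A − (-3)·I) = 1, so dim ker(A − (-3)·I) = n − 1 = 2

Summary:
  λ = -3: algebraic multiplicity = 3, geometric multiplicity = 2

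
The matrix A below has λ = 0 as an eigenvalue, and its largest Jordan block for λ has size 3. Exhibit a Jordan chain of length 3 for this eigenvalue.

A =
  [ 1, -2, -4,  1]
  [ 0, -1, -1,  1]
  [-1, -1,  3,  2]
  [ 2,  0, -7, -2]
A Jordan chain for λ = 0 of length 3:
v_1 = (-1, -1, 0, -1)ᵀ
v_2 = (5, 2, 1, 2)ᵀ
v_3 = (1, -2, 0, 0)ᵀ

Let N = A − (0)·I. We want v_3 with N^3 v_3 = 0 but N^2 v_3 ≠ 0; then v_{j-1} := N · v_j for j = 3, …, 2.

Pick v_3 = (1, -2, 0, 0)ᵀ.
Then v_2 = N · v_3 = (5, 2, 1, 2)ᵀ.
Then v_1 = N · v_2 = (-1, -1, 0, -1)ᵀ.

Sanity check: (A − (0)·I) v_1 = (0, 0, 0, 0)ᵀ = 0. ✓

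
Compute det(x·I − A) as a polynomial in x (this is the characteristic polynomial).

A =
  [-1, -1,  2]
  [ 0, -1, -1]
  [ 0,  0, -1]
x^3 + 3*x^2 + 3*x + 1

Expanding det(x·I − A) (e.g. by cofactor expansion or by noting that A is similar to its Jordan form J, which has the same characteristic polynomial as A) gives
  χ_A(x) = x^3 + 3*x^2 + 3*x + 1
which factors as (x + 1)^3. The eigenvalues (with algebraic multiplicities) are λ = -1 with multiplicity 3.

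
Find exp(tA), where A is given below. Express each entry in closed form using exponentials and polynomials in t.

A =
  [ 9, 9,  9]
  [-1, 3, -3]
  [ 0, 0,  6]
e^{tA} =
  [3*t*exp(6*t) + exp(6*t), 9*t*exp(6*t), 9*t*exp(6*t)]
  [-t*exp(6*t), -3*t*exp(6*t) + exp(6*t), -3*t*exp(6*t)]
  [0, 0, exp(6*t)]

Strategy: write A = P · J · P⁻¹ where J is a Jordan canonical form, so e^{tA} = P · e^{tJ} · P⁻¹, and e^{tJ} can be computed block-by-block.

A has Jordan form
J =
  [6, 1, 0]
  [0, 6, 0]
  [0, 0, 6]
(up to reordering of blocks).

Per-block formulas:
  For a 1×1 block at λ = 6: exp(t · [6]) = [e^(6t)].
  For a 2×2 Jordan block J_2(6): exp(t · J_2(6)) = e^(6t)·(I + t·N), where N is the 2×2 nilpotent shift.

After assembling e^{tJ} and conjugating by P, we get:

e^{tA} =
  [3*t*exp(6*t) + exp(6*t), 9*t*exp(6*t), 9*t*exp(6*t)]
  [-t*exp(6*t), -3*t*exp(6*t) + exp(6*t), -3*t*exp(6*t)]
  [0, 0, exp(6*t)]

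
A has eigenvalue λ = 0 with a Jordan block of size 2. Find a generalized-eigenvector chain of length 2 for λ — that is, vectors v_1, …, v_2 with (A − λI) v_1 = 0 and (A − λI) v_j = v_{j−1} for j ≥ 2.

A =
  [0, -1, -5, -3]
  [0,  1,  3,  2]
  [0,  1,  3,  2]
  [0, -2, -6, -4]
A Jordan chain for λ = 0 of length 2:
v_1 = (-1, 1, 1, -2)ᵀ
v_2 = (0, 1, 0, 0)ᵀ

Let N = A − (0)·I. We want v_2 with N^2 v_2 = 0 but N^1 v_2 ≠ 0; then v_{j-1} := N · v_j for j = 2, …, 2.

Pick v_2 = (0, 1, 0, 0)ᵀ.
Then v_1 = N · v_2 = (-1, 1, 1, -2)ᵀ.

Sanity check: (A − (0)·I) v_1 = (0, 0, 0, 0)ᵀ = 0. ✓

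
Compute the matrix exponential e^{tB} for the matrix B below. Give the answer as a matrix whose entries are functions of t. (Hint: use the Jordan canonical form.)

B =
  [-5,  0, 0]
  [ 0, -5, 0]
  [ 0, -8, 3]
e^{tB} =
  [exp(-5*t), 0, 0]
  [0, exp(-5*t), 0]
  [0, -exp(3*t) + exp(-5*t), exp(3*t)]

Strategy: write B = P · J · P⁻¹ where J is a Jordan canonical form, so e^{tB} = P · e^{tJ} · P⁻¹, and e^{tJ} can be computed block-by-block.

B has Jordan form
J =
  [-5,  0, 0]
  [ 0, -5, 0]
  [ 0,  0, 3]
(up to reordering of blocks).

Per-block formulas:
  For a 1×1 block at λ = 3: exp(t · [3]) = [e^(3t)].
  For a 1×1 block at λ = -5: exp(t · [-5]) = [e^(-5t)].

After assembling e^{tJ} and conjugating by P, we get:

e^{tB} =
  [exp(-5*t), 0, 0]
  [0, exp(-5*t), 0]
  [0, -exp(3*t) + exp(-5*t), exp(3*t)]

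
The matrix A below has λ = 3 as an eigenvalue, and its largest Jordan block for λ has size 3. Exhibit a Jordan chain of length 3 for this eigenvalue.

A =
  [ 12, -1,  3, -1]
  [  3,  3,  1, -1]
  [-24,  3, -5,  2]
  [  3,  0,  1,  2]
A Jordan chain for λ = 3 of length 3:
v_1 = (3, 0, -9, 0)ᵀ
v_2 = (9, 3, -24, 3)ᵀ
v_3 = (1, 0, 0, 0)ᵀ

Let N = A − (3)·I. We want v_3 with N^3 v_3 = 0 but N^2 v_3 ≠ 0; then v_{j-1} := N · v_j for j = 3, …, 2.

Pick v_3 = (1, 0, 0, 0)ᵀ.
Then v_2 = N · v_3 = (9, 3, -24, 3)ᵀ.
Then v_1 = N · v_2 = (3, 0, -9, 0)ᵀ.

Sanity check: (A − (3)·I) v_1 = (0, 0, 0, 0)ᵀ = 0. ✓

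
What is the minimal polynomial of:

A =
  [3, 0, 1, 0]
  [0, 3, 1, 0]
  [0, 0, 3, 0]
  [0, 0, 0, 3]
x^2 - 6*x + 9

The characteristic polynomial is χ_A(x) = (x - 3)^4, so the eigenvalues are known. The minimal polynomial is
  m_A(x) = Π_λ (x − λ)^{k_λ}
where k_λ is the size of the *largest* Jordan block for λ (equivalently, the smallest k with (A − λI)^k v = 0 for every generalised eigenvector v of λ).

  λ = 3: largest Jordan block has size 2, contributing (x − 3)^2

So m_A(x) = (x - 3)^2 = x^2 - 6*x + 9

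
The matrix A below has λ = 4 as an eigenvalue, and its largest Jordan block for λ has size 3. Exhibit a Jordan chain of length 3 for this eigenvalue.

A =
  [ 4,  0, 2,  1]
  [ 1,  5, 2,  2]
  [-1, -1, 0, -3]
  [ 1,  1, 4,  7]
A Jordan chain for λ = 4 of length 3:
v_1 = (-1, 1, 0, 0)ᵀ
v_2 = (0, 1, -1, 1)ᵀ
v_3 = (1, 0, 0, 0)ᵀ

Let N = A − (4)·I. We want v_3 with N^3 v_3 = 0 but N^2 v_3 ≠ 0; then v_{j-1} := N · v_j for j = 3, …, 2.

Pick v_3 = (1, 0, 0, 0)ᵀ.
Then v_2 = N · v_3 = (0, 1, -1, 1)ᵀ.
Then v_1 = N · v_2 = (-1, 1, 0, 0)ᵀ.

Sanity check: (A − (4)·I) v_1 = (0, 0, 0, 0)ᵀ = 0. ✓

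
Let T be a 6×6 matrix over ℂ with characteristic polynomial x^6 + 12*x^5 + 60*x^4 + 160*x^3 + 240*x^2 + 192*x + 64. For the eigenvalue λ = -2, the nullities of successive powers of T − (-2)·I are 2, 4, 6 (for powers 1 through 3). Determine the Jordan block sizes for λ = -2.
Block sizes for λ = -2: [3, 3]

From the dimensions of kernels of powers, the number of Jordan blocks of size at least j is d_j − d_{j−1} where d_j = dim ker(N^j) (with d_0 = 0). Computing the differences gives [2, 2, 2].
The number of blocks of size exactly k is (#blocks of size ≥ k) − (#blocks of size ≥ k + 1), so the partition is: 2 block(s) of size 3.
In nonincreasing order the block sizes are [3, 3].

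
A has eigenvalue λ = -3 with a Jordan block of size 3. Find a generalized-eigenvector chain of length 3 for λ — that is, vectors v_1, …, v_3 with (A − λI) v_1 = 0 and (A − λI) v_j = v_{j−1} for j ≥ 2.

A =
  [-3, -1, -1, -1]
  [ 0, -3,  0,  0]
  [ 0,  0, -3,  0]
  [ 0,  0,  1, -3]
A Jordan chain for λ = -3 of length 3:
v_1 = (-1, 0, 0, 0)ᵀ
v_2 = (-1, 0, 0, 1)ᵀ
v_3 = (0, 0, 1, 0)ᵀ

Let N = A − (-3)·I. We want v_3 with N^3 v_3 = 0 but N^2 v_3 ≠ 0; then v_{j-1} := N · v_j for j = 3, …, 2.

Pick v_3 = (0, 0, 1, 0)ᵀ.
Then v_2 = N · v_3 = (-1, 0, 0, 1)ᵀ.
Then v_1 = N · v_2 = (-1, 0, 0, 0)ᵀ.

Sanity check: (A − (-3)·I) v_1 = (0, 0, 0, 0)ᵀ = 0. ✓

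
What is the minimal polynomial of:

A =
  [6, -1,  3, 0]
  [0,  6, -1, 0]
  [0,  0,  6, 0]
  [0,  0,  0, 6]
x^3 - 18*x^2 + 108*x - 216

The characteristic polynomial is χ_A(x) = (x - 6)^4, so the eigenvalues are known. The minimal polynomial is
  m_A(x) = Π_λ (x − λ)^{k_λ}
where k_λ is the size of the *largest* Jordan block for λ (equivalently, the smallest k with (A − λI)^k v = 0 for every generalised eigenvector v of λ).

  λ = 6: largest Jordan block has size 3, contributing (x − 6)^3

So m_A(x) = (x - 6)^3 = x^3 - 18*x^2 + 108*x - 216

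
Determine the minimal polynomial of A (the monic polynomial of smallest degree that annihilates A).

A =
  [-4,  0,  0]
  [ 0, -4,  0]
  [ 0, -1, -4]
x^2 + 8*x + 16

The characteristic polynomial is χ_A(x) = (x + 4)^3, so the eigenvalues are known. The minimal polynomial is
  m_A(x) = Π_λ (x − λ)^{k_λ}
where k_λ is the size of the *largest* Jordan block for λ (equivalently, the smallest k with (A − λI)^k v = 0 for every generalised eigenvector v of λ).

  λ = -4: largest Jordan block has size 2, contributing (x + 4)^2

So m_A(x) = (x + 4)^2 = x^2 + 8*x + 16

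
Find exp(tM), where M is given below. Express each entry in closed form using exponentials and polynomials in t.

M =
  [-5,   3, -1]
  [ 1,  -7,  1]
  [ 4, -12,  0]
e^{tM} =
  [-t*exp(-4*t) + exp(-4*t), 3*t*exp(-4*t), -t*exp(-4*t)]
  [t*exp(-4*t), -3*t*exp(-4*t) + exp(-4*t), t*exp(-4*t)]
  [4*t*exp(-4*t), -12*t*exp(-4*t), 4*t*exp(-4*t) + exp(-4*t)]

Strategy: write M = P · J · P⁻¹ where J is a Jordan canonical form, so e^{tM} = P · e^{tJ} · P⁻¹, and e^{tJ} can be computed block-by-block.

M has Jordan form
J =
  [-4,  1,  0]
  [ 0, -4,  0]
  [ 0,  0, -4]
(up to reordering of blocks).

Per-block formulas:
  For a 1×1 block at λ = -4: exp(t · [-4]) = [e^(-4t)].
  For a 2×2 Jordan block J_2(-4): exp(t · J_2(-4)) = e^(-4t)·(I + t·N), where N is the 2×2 nilpotent shift.

After assembling e^{tJ} and conjugating by P, we get:

e^{tM} =
  [-t*exp(-4*t) + exp(-4*t), 3*t*exp(-4*t), -t*exp(-4*t)]
  [t*exp(-4*t), -3*t*exp(-4*t) + exp(-4*t), t*exp(-4*t)]
  [4*t*exp(-4*t), -12*t*exp(-4*t), 4*t*exp(-4*t) + exp(-4*t)]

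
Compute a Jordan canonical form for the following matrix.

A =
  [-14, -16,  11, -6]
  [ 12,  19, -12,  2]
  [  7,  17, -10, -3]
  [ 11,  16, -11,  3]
J_1(-3) ⊕ J_1(-3) ⊕ J_2(2)

The characteristic polynomial is
  det(x·I − A) = x^4 + 2*x^3 - 11*x^2 - 12*x + 36 = (x - 2)^2*(x + 3)^2

Eigenvalues and multiplicities (the geometric multiplicity of λ is n − rank(A − λI), which equals the number of Jordan blocks for λ):
  λ = -3: algebraic multiplicity = 2, geometric multiplicity = 2
  λ = 2: algebraic multiplicity = 2, geometric multiplicity = 1

Determining the block sizes for each eigenvalue:
  λ = -3: gm = am = 2, so every block has size 1 → block sizes [1, 1]
  λ = 2: one block (gm = 1), so the single block has size am = 2 → block sizes [2]

Assembling the blocks gives a Jordan form
J =
  [-3,  0, 0, 0]
  [ 0, -3, 0, 0]
  [ 0,  0, 2, 1]
  [ 0,  0, 0, 2]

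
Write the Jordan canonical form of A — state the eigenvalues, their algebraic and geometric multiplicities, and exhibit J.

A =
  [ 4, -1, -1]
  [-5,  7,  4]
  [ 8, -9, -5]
J_3(2)

The characteristic polynomial is
  det(x·I − A) = x^3 - 6*x^2 + 12*x - 8 = (x - 2)^3

Eigenvalues and multiplicities (the geometric multiplicity of λ is n − rank(A − λI), which equals the number of Jordan blocks for λ):
  λ = 2: algebraic multiplicity = 3, geometric multiplicity = 1

Determining the block sizes for each eigenvalue:
  λ = 2: one block (gm = 1), so the single block has size am = 3 → block sizes [3]

Assembling the blocks gives a Jordan form
J =
  [2, 1, 0]
  [0, 2, 1]
  [0, 0, 2]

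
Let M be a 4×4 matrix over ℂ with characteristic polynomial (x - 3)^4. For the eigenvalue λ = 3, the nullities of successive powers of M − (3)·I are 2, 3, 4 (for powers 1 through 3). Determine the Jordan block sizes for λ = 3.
Block sizes for λ = 3: [3, 1]

From the dimensions of kernels of powers, the number of Jordan blocks of size at least j is d_j − d_{j−1} where d_j = dim ker(N^j) (with d_0 = 0). Computing the differences gives [2, 1, 1].
The number of blocks of size exactly k is (#blocks of size ≥ k) − (#blocks of size ≥ k + 1), so the partition is: 1 block(s) of size 1, 1 block(s) of size 3.
In nonincreasing order the block sizes are [3, 1].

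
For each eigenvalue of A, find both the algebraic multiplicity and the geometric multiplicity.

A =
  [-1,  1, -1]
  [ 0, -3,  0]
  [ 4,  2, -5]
λ = -3: alg = 3, geom = 2

Step 1 — factor the characteristic polynomial to read off the algebraic multiplicities:
  χ_A(x) = (x + 3)^3

Step 2 — compute geometric multiplicities via the rank-nullity identity g(λ) = n − rank(A − λI):
  rank(A − (-3)·I) = 1, so dim ker(A − (-3)·I) = n − 1 = 2

Summary:
  λ = -3: algebraic multiplicity = 3, geometric multiplicity = 2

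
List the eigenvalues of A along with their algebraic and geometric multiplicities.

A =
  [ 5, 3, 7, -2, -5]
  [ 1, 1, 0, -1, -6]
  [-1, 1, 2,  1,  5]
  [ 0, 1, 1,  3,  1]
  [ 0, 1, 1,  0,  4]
λ = 3: alg = 5, geom = 3

Step 1 — factor the characteristic polynomial to read off the algebraic multiplicities:
  χ_A(x) = (x - 3)^5

Step 2 — compute geometric multiplicities via the rank-nullity identity g(λ) = n − rank(A − λI):
  rank(A − (3)·I) = 2, so dim ker(A − (3)·I) = n − 2 = 3

Summary:
  λ = 3: algebraic multiplicity = 5, geometric multiplicity = 3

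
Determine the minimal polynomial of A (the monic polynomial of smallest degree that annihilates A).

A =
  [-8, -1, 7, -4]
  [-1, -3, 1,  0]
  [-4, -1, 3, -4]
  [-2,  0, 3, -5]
x^4 + 13*x^3 + 63*x^2 + 135*x + 108

The characteristic polynomial is χ_A(x) = (x + 3)^3*(x + 4), so the eigenvalues are known. The minimal polynomial is
  m_A(x) = Π_λ (x − λ)^{k_λ}
where k_λ is the size of the *largest* Jordan block for λ (equivalently, the smallest k with (A − λI)^k v = 0 for every generalised eigenvector v of λ).

  λ = -4: largest Jordan block has size 1, contributing (x + 4)
  λ = -3: largest Jordan block has size 3, contributing (x + 3)^3

So m_A(x) = (x + 3)^3*(x + 4) = x^4 + 13*x^3 + 63*x^2 + 135*x + 108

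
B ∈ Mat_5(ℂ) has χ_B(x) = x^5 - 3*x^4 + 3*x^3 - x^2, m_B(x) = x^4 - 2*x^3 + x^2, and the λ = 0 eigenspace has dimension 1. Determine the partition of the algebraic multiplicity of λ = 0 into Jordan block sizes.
Block sizes for λ = 0: [2]

Step 1 — from the characteristic polynomial, algebraic multiplicity of λ = 0 is 2. From dim ker(B − (0)·I) = 1, there are exactly 1 Jordan blocks for λ = 0.
Step 2 — from the minimal polynomial, the factor (x − 0)^2 tells us the largest block for λ = 0 has size 2.
Step 3 — with total size 2, 1 blocks, and largest block 2, the block sizes (in nonincreasing order) are [2].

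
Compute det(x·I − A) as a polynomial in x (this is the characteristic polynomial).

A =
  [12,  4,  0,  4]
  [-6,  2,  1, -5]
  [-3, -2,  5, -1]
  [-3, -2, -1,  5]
x^4 - 24*x^3 + 216*x^2 - 864*x + 1296

Expanding det(x·I − A) (e.g. by cofactor expansion or by noting that A is similar to its Jordan form J, which has the same characteristic polynomial as A) gives
  χ_A(x) = x^4 - 24*x^3 + 216*x^2 - 864*x + 1296
which factors as (x - 6)^4. The eigenvalues (with algebraic multiplicities) are λ = 6 with multiplicity 4.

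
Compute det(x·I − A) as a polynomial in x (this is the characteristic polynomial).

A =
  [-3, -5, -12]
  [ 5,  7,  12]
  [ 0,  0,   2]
x^3 - 6*x^2 + 12*x - 8

Expanding det(x·I − A) (e.g. by cofactor expansion or by noting that A is similar to its Jordan form J, which has the same characteristic polynomial as A) gives
  χ_A(x) = x^3 - 6*x^2 + 12*x - 8
which factors as (x - 2)^3. The eigenvalues (with algebraic multiplicities) are λ = 2 with multiplicity 3.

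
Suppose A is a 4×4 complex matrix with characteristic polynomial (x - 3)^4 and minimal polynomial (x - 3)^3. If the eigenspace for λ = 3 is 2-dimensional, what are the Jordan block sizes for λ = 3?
Block sizes for λ = 3: [3, 1]

Step 1 — from the characteristic polynomial, algebraic multiplicity of λ = 3 is 4. From dim ker(A − (3)·I) = 2, there are exactly 2 Jordan blocks for λ = 3.
Step 2 — from the minimal polynomial, the factor (x − 3)^3 tells us the largest block for λ = 3 has size 3.
Step 3 — with total size 4, 2 blocks, and largest block 3, the block sizes (in nonincreasing order) are [3, 1].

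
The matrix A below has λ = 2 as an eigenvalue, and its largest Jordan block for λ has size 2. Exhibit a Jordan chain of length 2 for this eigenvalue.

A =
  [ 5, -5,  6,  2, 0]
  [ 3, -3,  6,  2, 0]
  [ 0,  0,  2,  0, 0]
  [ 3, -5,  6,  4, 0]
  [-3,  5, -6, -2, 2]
A Jordan chain for λ = 2 of length 2:
v_1 = (3, 3, 0, 3, -3)ᵀ
v_2 = (1, 0, 0, 0, 0)ᵀ

Let N = A − (2)·I. We want v_2 with N^2 v_2 = 0 but N^1 v_2 ≠ 0; then v_{j-1} := N · v_j for j = 2, …, 2.

Pick v_2 = (1, 0, 0, 0, 0)ᵀ.
Then v_1 = N · v_2 = (3, 3, 0, 3, -3)ᵀ.

Sanity check: (A − (2)·I) v_1 = (0, 0, 0, 0, 0)ᵀ = 0. ✓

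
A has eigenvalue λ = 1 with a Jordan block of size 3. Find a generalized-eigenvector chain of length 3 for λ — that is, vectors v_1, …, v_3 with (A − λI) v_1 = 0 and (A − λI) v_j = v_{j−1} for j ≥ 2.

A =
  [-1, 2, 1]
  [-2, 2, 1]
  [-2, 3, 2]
A Jordan chain for λ = 1 of length 3:
v_1 = (-2, 0, -4)ᵀ
v_2 = (-2, -2, -2)ᵀ
v_3 = (1, 0, 0)ᵀ

Let N = A − (1)·I. We want v_3 with N^3 v_3 = 0 but N^2 v_3 ≠ 0; then v_{j-1} := N · v_j for j = 3, …, 2.

Pick v_3 = (1, 0, 0)ᵀ.
Then v_2 = N · v_3 = (-2, -2, -2)ᵀ.
Then v_1 = N · v_2 = (-2, 0, -4)ᵀ.

Sanity check: (A − (1)·I) v_1 = (0, 0, 0)ᵀ = 0. ✓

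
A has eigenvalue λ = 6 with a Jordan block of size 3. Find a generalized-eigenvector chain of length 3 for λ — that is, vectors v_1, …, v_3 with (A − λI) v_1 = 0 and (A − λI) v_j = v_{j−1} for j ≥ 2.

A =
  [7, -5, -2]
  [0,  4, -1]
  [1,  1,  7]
A Jordan chain for λ = 6 of length 3:
v_1 = (-1, -1, 2)ᵀ
v_2 = (1, 0, 1)ᵀ
v_3 = (1, 0, 0)ᵀ

Let N = A − (6)·I. We want v_3 with N^3 v_3 = 0 but N^2 v_3 ≠ 0; then v_{j-1} := N · v_j for j = 3, …, 2.

Pick v_3 = (1, 0, 0)ᵀ.
Then v_2 = N · v_3 = (1, 0, 1)ᵀ.
Then v_1 = N · v_2 = (-1, -1, 2)ᵀ.

Sanity check: (A − (6)·I) v_1 = (0, 0, 0)ᵀ = 0. ✓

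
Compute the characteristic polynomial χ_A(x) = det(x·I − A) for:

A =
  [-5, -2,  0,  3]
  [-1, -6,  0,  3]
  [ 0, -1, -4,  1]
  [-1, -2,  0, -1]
x^4 + 16*x^3 + 96*x^2 + 256*x + 256

Expanding det(x·I − A) (e.g. by cofactor expansion or by noting that A is similar to its Jordan form J, which has the same characteristic polynomial as A) gives
  χ_A(x) = x^4 + 16*x^3 + 96*x^2 + 256*x + 256
which factors as (x + 4)^4. The eigenvalues (with algebraic multiplicities) are λ = -4 with multiplicity 4.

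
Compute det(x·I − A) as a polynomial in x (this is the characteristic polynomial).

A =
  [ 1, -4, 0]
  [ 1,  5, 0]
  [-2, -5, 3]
x^3 - 9*x^2 + 27*x - 27

Expanding det(x·I − A) (e.g. by cofactor expansion or by noting that A is similar to its Jordan form J, which has the same characteristic polynomial as A) gives
  χ_A(x) = x^3 - 9*x^2 + 27*x - 27
which factors as (x - 3)^3. The eigenvalues (with algebraic multiplicities) are λ = 3 with multiplicity 3.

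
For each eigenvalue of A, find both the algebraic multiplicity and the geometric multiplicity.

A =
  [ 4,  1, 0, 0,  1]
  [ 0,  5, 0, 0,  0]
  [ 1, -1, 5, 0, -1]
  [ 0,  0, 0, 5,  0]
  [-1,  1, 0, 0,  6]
λ = 5: alg = 5, geom = 4

Step 1 — factor the characteristic polynomial to read off the algebraic multiplicities:
  χ_A(x) = (x - 5)^5

Step 2 — compute geometric multiplicities via the rank-nullity identity g(λ) = n − rank(A − λI):
  rank(A − (5)·I) = 1, so dim ker(A − (5)·I) = n − 1 = 4

Summary:
  λ = 5: algebraic multiplicity = 5, geometric multiplicity = 4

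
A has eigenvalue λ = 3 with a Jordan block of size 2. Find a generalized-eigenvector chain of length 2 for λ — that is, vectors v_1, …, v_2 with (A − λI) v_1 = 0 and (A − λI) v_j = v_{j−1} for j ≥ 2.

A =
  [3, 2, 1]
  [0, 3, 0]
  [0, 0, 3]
A Jordan chain for λ = 3 of length 2:
v_1 = (2, 0, 0)ᵀ
v_2 = (0, 1, 0)ᵀ

Let N = A − (3)·I. We want v_2 with N^2 v_2 = 0 but N^1 v_2 ≠ 0; then v_{j-1} := N · v_j for j = 2, …, 2.

Pick v_2 = (0, 1, 0)ᵀ.
Then v_1 = N · v_2 = (2, 0, 0)ᵀ.

Sanity check: (A − (3)·I) v_1 = (0, 0, 0)ᵀ = 0. ✓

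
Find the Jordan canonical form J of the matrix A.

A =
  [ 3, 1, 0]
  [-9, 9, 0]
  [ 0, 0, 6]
J_2(6) ⊕ J_1(6)

The characteristic polynomial is
  det(x·I − A) = x^3 - 18*x^2 + 108*x - 216 = (x - 6)^3

Eigenvalues and multiplicities (the geometric multiplicity of λ is n − rank(A − λI), which equals the number of Jordan blocks for λ):
  λ = 6: algebraic multiplicity = 3, geometric multiplicity = 2

Determining the block sizes for each eigenvalue:
  λ = 6: 2 blocks summing to 3 forces exactly one block of size 2 and the rest size 1 → block sizes [2, 1]

Assembling the blocks gives a Jordan form
J =
  [6, 1, 0]
  [0, 6, 0]
  [0, 0, 6]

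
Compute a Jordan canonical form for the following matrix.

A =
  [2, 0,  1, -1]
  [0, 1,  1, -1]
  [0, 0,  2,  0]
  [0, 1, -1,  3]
J_3(2) ⊕ J_1(2)

The characteristic polynomial is
  det(x·I − A) = x^4 - 8*x^3 + 24*x^2 - 32*x + 16 = (x - 2)^4

Eigenvalues and multiplicities (the geometric multiplicity of λ is n − rank(A − λI), which equals the number of Jordan blocks for λ):
  λ = 2: algebraic multiplicity = 4, geometric multiplicity = 2

Determining the block sizes for each eigenvalue:
  λ = 2: with am = 4 and gm = 2, the partition is not yet determined (e.g. several partitions of 4 into 2 parts exist). Let N = A − (2)·I. Computing rank(N^1) = 2, rank(N^2) = 1, rank(N^3) = 0; the number of blocks of size ≥ j is rank(N^{j−1}) − rank(N^j), giving [2, 1, 1]. So we have 1 block(s) of size 3, 1 block(s) of size 1 → block sizes [3, 1]

Assembling the blocks gives a Jordan form
J =
  [2, 1, 0, 0]
  [0, 2, 1, 0]
  [0, 0, 2, 0]
  [0, 0, 0, 2]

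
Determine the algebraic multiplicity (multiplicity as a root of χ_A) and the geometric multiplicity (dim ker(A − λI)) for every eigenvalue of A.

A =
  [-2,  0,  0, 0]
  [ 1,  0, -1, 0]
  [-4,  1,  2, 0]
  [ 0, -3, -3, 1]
λ = -2: alg = 1, geom = 1; λ = 1: alg = 3, geom = 2

Step 1 — factor the characteristic polynomial to read off the algebraic multiplicities:
  χ_A(x) = (x - 1)^3*(x + 2)

Step 2 — compute geometric multiplicities via the rank-nullity identity g(λ) = n − rank(A − λI):
  rank(A − (-2)·I) = 3, so dim ker(A − (-2)·I) = n − 3 = 1
  rank(A − (1)·I) = 2, so dim ker(A − (1)·I) = n − 2 = 2

Summary:
  λ = -2: algebraic multiplicity = 1, geometric multiplicity = 1
  λ = 1: algebraic multiplicity = 3, geometric multiplicity = 2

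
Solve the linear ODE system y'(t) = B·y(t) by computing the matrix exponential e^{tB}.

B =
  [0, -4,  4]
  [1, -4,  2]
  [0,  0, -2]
e^{tB} =
  [2*t*exp(-2*t) + exp(-2*t), -4*t*exp(-2*t), 4*t*exp(-2*t)]
  [t*exp(-2*t), -2*t*exp(-2*t) + exp(-2*t), 2*t*exp(-2*t)]
  [0, 0, exp(-2*t)]

Strategy: write B = P · J · P⁻¹ where J is a Jordan canonical form, so e^{tB} = P · e^{tJ} · P⁻¹, and e^{tJ} can be computed block-by-block.

B has Jordan form
J =
  [-2,  1,  0]
  [ 0, -2,  0]
  [ 0,  0, -2]
(up to reordering of blocks).

Per-block formulas:
  For a 2×2 Jordan block J_2(-2): exp(t · J_2(-2)) = e^(-2t)·(I + t·N), where N is the 2×2 nilpotent shift.
  For a 1×1 block at λ = -2: exp(t · [-2]) = [e^(-2t)].

After assembling e^{tJ} and conjugating by P, we get:

e^{tB} =
  [2*t*exp(-2*t) + exp(-2*t), -4*t*exp(-2*t), 4*t*exp(-2*t)]
  [t*exp(-2*t), -2*t*exp(-2*t) + exp(-2*t), 2*t*exp(-2*t)]
  [0, 0, exp(-2*t)]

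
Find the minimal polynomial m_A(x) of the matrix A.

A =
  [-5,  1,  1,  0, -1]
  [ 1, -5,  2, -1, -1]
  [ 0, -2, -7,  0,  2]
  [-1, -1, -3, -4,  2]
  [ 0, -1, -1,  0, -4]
x^3 + 15*x^2 + 75*x + 125

The characteristic polynomial is χ_A(x) = (x + 5)^5, so the eigenvalues are known. The minimal polynomial is
  m_A(x) = Π_λ (x − λ)^{k_λ}
where k_λ is the size of the *largest* Jordan block for λ (equivalently, the smallest k with (A − λI)^k v = 0 for every generalised eigenvector v of λ).

  λ = -5: largest Jordan block has size 3, contributing (x + 5)^3

So m_A(x) = (x + 5)^3 = x^3 + 15*x^2 + 75*x + 125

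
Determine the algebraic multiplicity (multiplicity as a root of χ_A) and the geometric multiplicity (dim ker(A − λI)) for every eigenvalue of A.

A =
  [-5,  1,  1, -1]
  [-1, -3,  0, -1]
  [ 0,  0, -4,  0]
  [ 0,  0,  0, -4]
λ = -4: alg = 4, geom = 2

Step 1 — factor the characteristic polynomial to read off the algebraic multiplicities:
  χ_A(x) = (x + 4)^4

Step 2 — compute geometric multiplicities via the rank-nullity identity g(λ) = n − rank(A − λI):
  rank(A − (-4)·I) = 2, so dim ker(A − (-4)·I) = n − 2 = 2

Summary:
  λ = -4: algebraic multiplicity = 4, geometric multiplicity = 2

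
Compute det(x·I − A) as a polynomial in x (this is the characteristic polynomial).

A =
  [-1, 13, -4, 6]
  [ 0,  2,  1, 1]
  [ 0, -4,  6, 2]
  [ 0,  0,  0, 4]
x^4 - 11*x^3 + 36*x^2 - 16*x - 64

Expanding det(x·I − A) (e.g. by cofactor expansion or by noting that A is similar to its Jordan form J, which has the same characteristic polynomial as A) gives
  χ_A(x) = x^4 - 11*x^3 + 36*x^2 - 16*x - 64
which factors as (x - 4)^3*(x + 1). The eigenvalues (with algebraic multiplicities) are λ = -1 with multiplicity 1, λ = 4 with multiplicity 3.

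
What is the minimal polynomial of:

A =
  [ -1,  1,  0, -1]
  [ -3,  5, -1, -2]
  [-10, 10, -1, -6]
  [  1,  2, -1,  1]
x^3 - 3*x^2 + 3*x - 1

The characteristic polynomial is χ_A(x) = (x - 1)^4, so the eigenvalues are known. The minimal polynomial is
  m_A(x) = Π_λ (x − λ)^{k_λ}
where k_λ is the size of the *largest* Jordan block for λ (equivalently, the smallest k with (A − λI)^k v = 0 for every generalised eigenvector v of λ).

  λ = 1: largest Jordan block has size 3, contributing (x − 1)^3

So m_A(x) = (x - 1)^3 = x^3 - 3*x^2 + 3*x - 1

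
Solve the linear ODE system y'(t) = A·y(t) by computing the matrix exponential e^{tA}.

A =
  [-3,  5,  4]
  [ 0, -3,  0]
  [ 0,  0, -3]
e^{tA} =
  [exp(-3*t), 5*t*exp(-3*t), 4*t*exp(-3*t)]
  [0, exp(-3*t), 0]
  [0, 0, exp(-3*t)]

Strategy: write A = P · J · P⁻¹ where J is a Jordan canonical form, so e^{tA} = P · e^{tJ} · P⁻¹, and e^{tJ} can be computed block-by-block.

A has Jordan form
J =
  [-3,  1,  0]
  [ 0, -3,  0]
  [ 0,  0, -3]
(up to reordering of blocks).

Per-block formulas:
  For a 1×1 block at λ = -3: exp(t · [-3]) = [e^(-3t)].
  For a 2×2 Jordan block J_2(-3): exp(t · J_2(-3)) = e^(-3t)·(I + t·N), where N is the 2×2 nilpotent shift.

After assembling e^{tJ} and conjugating by P, we get:

e^{tA} =
  [exp(-3*t), 5*t*exp(-3*t), 4*t*exp(-3*t)]
  [0, exp(-3*t), 0]
  [0, 0, exp(-3*t)]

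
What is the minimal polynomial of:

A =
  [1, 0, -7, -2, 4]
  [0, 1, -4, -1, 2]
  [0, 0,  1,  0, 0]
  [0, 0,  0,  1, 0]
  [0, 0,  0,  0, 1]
x^2 - 2*x + 1

The characteristic polynomial is χ_A(x) = (x - 1)^5, so the eigenvalues are known. The minimal polynomial is
  m_A(x) = Π_λ (x − λ)^{k_λ}
where k_λ is the size of the *largest* Jordan block for λ (equivalently, the smallest k with (A − λI)^k v = 0 for every generalised eigenvector v of λ).

  λ = 1: largest Jordan block has size 2, contributing (x − 1)^2

So m_A(x) = (x - 1)^2 = x^2 - 2*x + 1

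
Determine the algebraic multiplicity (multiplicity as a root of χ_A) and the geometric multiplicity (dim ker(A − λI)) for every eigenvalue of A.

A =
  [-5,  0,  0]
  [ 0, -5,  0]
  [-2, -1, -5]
λ = -5: alg = 3, geom = 2

Step 1 — factor the characteristic polynomial to read off the algebraic multiplicities:
  χ_A(x) = (x + 5)^3

Step 2 — compute geometric multiplicities via the rank-nullity identity g(λ) = n − rank(A − λI):
  rank(A − (-5)·I) = 1, so dim ker(A − (-5)·I) = n − 1 = 2

Summary:
  λ = -5: algebraic multiplicity = 3, geometric multiplicity = 2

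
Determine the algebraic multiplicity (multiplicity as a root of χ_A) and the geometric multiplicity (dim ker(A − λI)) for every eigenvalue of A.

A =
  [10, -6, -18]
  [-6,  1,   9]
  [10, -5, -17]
λ = -2: alg = 3, geom = 2

Step 1 — factor the characteristic polynomial to read off the algebraic multiplicities:
  χ_A(x) = (x + 2)^3

Step 2 — compute geometric multiplicities via the rank-nullity identity g(λ) = n − rank(A − λI):
  rank(A − (-2)·I) = 1, so dim ker(A − (-2)·I) = n − 1 = 2

Summary:
  λ = -2: algebraic multiplicity = 3, geometric multiplicity = 2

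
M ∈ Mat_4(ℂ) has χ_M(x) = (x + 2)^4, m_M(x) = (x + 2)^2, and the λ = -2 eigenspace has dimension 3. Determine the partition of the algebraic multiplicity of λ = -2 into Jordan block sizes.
Block sizes for λ = -2: [2, 1, 1]

Step 1 — from the characteristic polynomial, algebraic multiplicity of λ = -2 is 4. From dim ker(M − (-2)·I) = 3, there are exactly 3 Jordan blocks for λ = -2.
Step 2 — from the minimal polynomial, the factor (x + 2)^2 tells us the largest block for λ = -2 has size 2.
Step 3 — with total size 4, 3 blocks, and largest block 2, the block sizes (in nonincreasing order) are [2, 1, 1].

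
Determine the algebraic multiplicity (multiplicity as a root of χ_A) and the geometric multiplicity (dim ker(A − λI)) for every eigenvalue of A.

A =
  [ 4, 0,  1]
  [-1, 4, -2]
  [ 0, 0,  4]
λ = 4: alg = 3, geom = 1

Step 1 — factor the characteristic polynomial to read off the algebraic multiplicities:
  χ_A(x) = (x - 4)^3

Step 2 — compute geometric multiplicities via the rank-nullity identity g(λ) = n − rank(A − λI):
  rank(A − (4)·I) = 2, so dim ker(A − (4)·I) = n − 2 = 1

Summary:
  λ = 4: algebraic multiplicity = 3, geometric multiplicity = 1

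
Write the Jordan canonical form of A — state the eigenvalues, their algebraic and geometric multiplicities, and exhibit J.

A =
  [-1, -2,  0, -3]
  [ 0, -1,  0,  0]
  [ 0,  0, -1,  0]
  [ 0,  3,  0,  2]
J_2(-1) ⊕ J_1(-1) ⊕ J_1(2)

The characteristic polynomial is
  det(x·I − A) = x^4 + x^3 - 3*x^2 - 5*x - 2 = (x - 2)*(x + 1)^3

Eigenvalues and multiplicities (the geometric multiplicity of λ is n − rank(A − λI), which equals the number of Jordan blocks for λ):
  λ = -1: algebraic multiplicity = 3, geometric multiplicity = 2
  λ = 2: algebraic multiplicity = 1, geometric multiplicity = 1

Determining the block sizes for each eigenvalue:
  λ = -1: 2 blocks summing to 3 forces exactly one block of size 2 and the rest size 1 → block sizes [2, 1]
  λ = 2: one block (gm = 1), so the single block has size am = 1 → block sizes [1]

Assembling the blocks gives a Jordan form
J =
  [-1,  1,  0, 0]
  [ 0, -1,  0, 0]
  [ 0,  0, -1, 0]
  [ 0,  0,  0, 2]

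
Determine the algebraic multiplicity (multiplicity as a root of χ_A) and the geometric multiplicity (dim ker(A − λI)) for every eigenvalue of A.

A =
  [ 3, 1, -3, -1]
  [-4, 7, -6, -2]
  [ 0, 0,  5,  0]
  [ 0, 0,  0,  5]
λ = 5: alg = 4, geom = 3

Step 1 — factor the characteristic polynomial to read off the algebraic multiplicities:
  χ_A(x) = (x - 5)^4

Step 2 — compute geometric multiplicities via the rank-nullity identity g(λ) = n − rank(A − λI):
  rank(A − (5)·I) = 1, so dim ker(A − (5)·I) = n − 1 = 3

Summary:
  λ = 5: algebraic multiplicity = 4, geometric multiplicity = 3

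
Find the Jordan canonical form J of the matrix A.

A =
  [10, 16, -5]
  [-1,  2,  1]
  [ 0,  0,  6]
J_3(6)

The characteristic polynomial is
  det(x·I − A) = x^3 - 18*x^2 + 108*x - 216 = (x - 6)^3

Eigenvalues and multiplicities (the geometric multiplicity of λ is n − rank(A − λI), which equals the number of Jordan blocks for λ):
  λ = 6: algebraic multiplicity = 3, geometric multiplicity = 1

Determining the block sizes for each eigenvalue:
  λ = 6: one block (gm = 1), so the single block has size am = 3 → block sizes [3]

Assembling the blocks gives a Jordan form
J =
  [6, 1, 0]
  [0, 6, 1]
  [0, 0, 6]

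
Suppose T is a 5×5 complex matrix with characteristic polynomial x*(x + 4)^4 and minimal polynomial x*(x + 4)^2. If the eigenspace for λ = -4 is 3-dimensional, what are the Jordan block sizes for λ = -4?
Block sizes for λ = -4: [2, 1, 1]

Step 1 — from the characteristic polynomial, algebraic multiplicity of λ = -4 is 4. From dim ker(T − (-4)·I) = 3, there are exactly 3 Jordan blocks for λ = -4.
Step 2 — from the minimal polynomial, the factor (x + 4)^2 tells us the largest block for λ = -4 has size 2.
Step 3 — with total size 4, 3 blocks, and largest block 2, the block sizes (in nonincreasing order) are [2, 1, 1].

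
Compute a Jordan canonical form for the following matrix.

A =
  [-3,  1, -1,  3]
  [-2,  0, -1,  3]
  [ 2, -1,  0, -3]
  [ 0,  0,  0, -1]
J_2(-1) ⊕ J_1(-1) ⊕ J_1(-1)

The characteristic polynomial is
  det(x·I − A) = x^4 + 4*x^3 + 6*x^2 + 4*x + 1 = (x + 1)^4

Eigenvalues and multiplicities (the geometric multiplicity of λ is n − rank(A − λI), which equals the number of Jordan blocks for λ):
  λ = -1: algebraic multiplicity = 4, geometric multiplicity = 3

Determining the block sizes for each eigenvalue:
  λ = -1: 3 blocks summing to 4 forces exactly one block of size 2 and the rest size 1 → block sizes [2, 1, 1]

Assembling the blocks gives a Jordan form
J =
  [-1,  1,  0,  0]
  [ 0, -1,  0,  0]
  [ 0,  0, -1,  0]
  [ 0,  0,  0, -1]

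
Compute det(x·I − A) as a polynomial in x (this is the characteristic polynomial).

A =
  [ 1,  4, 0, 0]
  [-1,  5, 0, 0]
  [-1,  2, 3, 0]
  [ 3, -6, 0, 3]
x^4 - 12*x^3 + 54*x^2 - 108*x + 81

Expanding det(x·I − A) (e.g. by cofactor expansion or by noting that A is similar to its Jordan form J, which has the same characteristic polynomial as A) gives
  χ_A(x) = x^4 - 12*x^3 + 54*x^2 - 108*x + 81
which factors as (x - 3)^4. The eigenvalues (with algebraic multiplicities) are λ = 3 with multiplicity 4.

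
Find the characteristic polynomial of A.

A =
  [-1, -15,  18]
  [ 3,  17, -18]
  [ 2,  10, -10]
x^3 - 6*x^2 + 12*x - 8

Expanding det(x·I − A) (e.g. by cofactor expansion or by noting that A is similar to its Jordan form J, which has the same characteristic polynomial as A) gives
  χ_A(x) = x^3 - 6*x^2 + 12*x - 8
which factors as (x - 2)^3. The eigenvalues (with algebraic multiplicities) are λ = 2 with multiplicity 3.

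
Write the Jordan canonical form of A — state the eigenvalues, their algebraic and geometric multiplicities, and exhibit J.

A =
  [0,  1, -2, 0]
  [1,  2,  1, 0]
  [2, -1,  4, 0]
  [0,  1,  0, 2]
J_3(2) ⊕ J_1(2)

The characteristic polynomial is
  det(x·I − A) = x^4 - 8*x^3 + 24*x^2 - 32*x + 16 = (x - 2)^4

Eigenvalues and multiplicities (the geometric multiplicity of λ is n − rank(A − λI), which equals the number of Jordan blocks for λ):
  λ = 2: algebraic multiplicity = 4, geometric multiplicity = 2

Determining the block sizes for each eigenvalue:
  λ = 2: with am = 4 and gm = 2, the partition is not yet determined (e.g. several partitions of 4 into 2 parts exist). Let N = A − (2)·I. Computing rank(N^1) = 2, rank(N^2) = 1, rank(N^3) = 0; the number of blocks of size ≥ j is rank(N^{j−1}) − rank(N^j), giving [2, 1, 1]. So we have 1 block(s) of size 3, 1 block(s) of size 1 → block sizes [3, 1]

Assembling the blocks gives a Jordan form
J =
  [2, 1, 0, 0]
  [0, 2, 1, 0]
  [0, 0, 2, 0]
  [0, 0, 0, 2]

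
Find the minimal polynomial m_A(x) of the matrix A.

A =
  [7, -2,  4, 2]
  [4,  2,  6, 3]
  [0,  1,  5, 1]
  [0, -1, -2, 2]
x^3 - 13*x^2 + 55*x - 75

The characteristic polynomial is χ_A(x) = (x - 5)^2*(x - 3)^2, so the eigenvalues are known. The minimal polynomial is
  m_A(x) = Π_λ (x − λ)^{k_λ}
where k_λ is the size of the *largest* Jordan block for λ (equivalently, the smallest k with (A − λI)^k v = 0 for every generalised eigenvector v of λ).

  λ = 3: largest Jordan block has size 1, contributing (x − 3)
  λ = 5: largest Jordan block has size 2, contributing (x − 5)^2

So m_A(x) = (x - 5)^2*(x - 3) = x^3 - 13*x^2 + 55*x - 75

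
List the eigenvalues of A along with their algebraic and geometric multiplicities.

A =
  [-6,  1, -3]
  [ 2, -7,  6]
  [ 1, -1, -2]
λ = -5: alg = 3, geom = 2

Step 1 — factor the characteristic polynomial to read off the algebraic multiplicities:
  χ_A(x) = (x + 5)^3

Step 2 — compute geometric multiplicities via the rank-nullity identity g(λ) = n − rank(A − λI):
  rank(A − (-5)·I) = 1, so dim ker(A − (-5)·I) = n − 1 = 2

Summary:
  λ = -5: algebraic multiplicity = 3, geometric multiplicity = 2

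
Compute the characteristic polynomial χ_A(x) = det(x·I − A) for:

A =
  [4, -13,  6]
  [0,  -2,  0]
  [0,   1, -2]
x^3 - 12*x - 16

Expanding det(x·I − A) (e.g. by cofactor expansion or by noting that A is similar to its Jordan form J, which has the same characteristic polynomial as A) gives
  χ_A(x) = x^3 - 12*x - 16
which factors as (x - 4)*(x + 2)^2. The eigenvalues (with algebraic multiplicities) are λ = -2 with multiplicity 2, λ = 4 with multiplicity 1.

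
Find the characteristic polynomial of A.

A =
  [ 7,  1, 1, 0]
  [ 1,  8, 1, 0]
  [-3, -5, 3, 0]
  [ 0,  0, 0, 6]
x^4 - 24*x^3 + 216*x^2 - 864*x + 1296

Expanding det(x·I − A) (e.g. by cofactor expansion or by noting that A is similar to its Jordan form J, which has the same characteristic polynomial as A) gives
  χ_A(x) = x^4 - 24*x^3 + 216*x^2 - 864*x + 1296
which factors as (x - 6)^4. The eigenvalues (with algebraic multiplicities) are λ = 6 with multiplicity 4.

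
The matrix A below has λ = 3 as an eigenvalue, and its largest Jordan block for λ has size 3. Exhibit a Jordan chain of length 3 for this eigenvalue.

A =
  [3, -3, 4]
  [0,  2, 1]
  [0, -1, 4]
A Jordan chain for λ = 3 of length 3:
v_1 = (-1, 0, 0)ᵀ
v_2 = (-3, -1, -1)ᵀ
v_3 = (0, 1, 0)ᵀ

Let N = A − (3)·I. We want v_3 with N^3 v_3 = 0 but N^2 v_3 ≠ 0; then v_{j-1} := N · v_j for j = 3, …, 2.

Pick v_3 = (0, 1, 0)ᵀ.
Then v_2 = N · v_3 = (-3, -1, -1)ᵀ.
Then v_1 = N · v_2 = (-1, 0, 0)ᵀ.

Sanity check: (A − (3)·I) v_1 = (0, 0, 0)ᵀ = 0. ✓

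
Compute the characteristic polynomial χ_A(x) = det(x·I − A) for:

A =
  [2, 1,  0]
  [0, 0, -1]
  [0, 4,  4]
x^3 - 6*x^2 + 12*x - 8

Expanding det(x·I − A) (e.g. by cofactor expansion or by noting that A is similar to its Jordan form J, which has the same characteristic polynomial as A) gives
  χ_A(x) = x^3 - 6*x^2 + 12*x - 8
which factors as (x - 2)^3. The eigenvalues (with algebraic multiplicities) are λ = 2 with multiplicity 3.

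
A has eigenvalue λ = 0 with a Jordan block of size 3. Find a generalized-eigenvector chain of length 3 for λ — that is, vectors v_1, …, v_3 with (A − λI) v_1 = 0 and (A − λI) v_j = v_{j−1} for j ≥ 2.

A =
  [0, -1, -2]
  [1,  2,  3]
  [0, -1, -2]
A Jordan chain for λ = 0 of length 3:
v_1 = (-1, 2, -1)ᵀ
v_2 = (0, 1, 0)ᵀ
v_3 = (1, 0, 0)ᵀ

Let N = A − (0)·I. We want v_3 with N^3 v_3 = 0 but N^2 v_3 ≠ 0; then v_{j-1} := N · v_j for j = 3, …, 2.

Pick v_3 = (1, 0, 0)ᵀ.
Then v_2 = N · v_3 = (0, 1, 0)ᵀ.
Then v_1 = N · v_2 = (-1, 2, -1)ᵀ.

Sanity check: (A − (0)·I) v_1 = (0, 0, 0)ᵀ = 0. ✓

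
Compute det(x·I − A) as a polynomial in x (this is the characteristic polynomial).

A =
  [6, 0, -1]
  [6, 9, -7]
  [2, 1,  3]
x^3 - 18*x^2 + 108*x - 216

Expanding det(x·I − A) (e.g. by cofactor expansion or by noting that A is similar to its Jordan form J, which has the same characteristic polynomial as A) gives
  χ_A(x) = x^3 - 18*x^2 + 108*x - 216
which factors as (x - 6)^3. The eigenvalues (with algebraic multiplicities) are λ = 6 with multiplicity 3.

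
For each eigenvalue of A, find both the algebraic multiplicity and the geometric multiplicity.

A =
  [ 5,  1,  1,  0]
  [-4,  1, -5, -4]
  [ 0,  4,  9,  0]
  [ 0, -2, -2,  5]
λ = 5: alg = 4, geom = 2

Step 1 — factor the characteristic polynomial to read off the algebraic multiplicities:
  χ_A(x) = (x - 5)^4

Step 2 — compute geometric multiplicities via the rank-nullity identity g(λ) = n − rank(A − λI):
  rank(A − (5)·I) = 2, so dim ker(A − (5)·I) = n − 2 = 2

Summary:
  λ = 5: algebraic multiplicity = 4, geometric multiplicity = 2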